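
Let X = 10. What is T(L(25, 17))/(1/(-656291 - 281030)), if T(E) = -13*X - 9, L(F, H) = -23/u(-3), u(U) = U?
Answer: 130287619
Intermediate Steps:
L(F, H) = 23/3 (L(F, H) = -23/(-3) = -23*(-⅓) = 23/3)
T(E) = -139 (T(E) = -13*10 - 9 = -130 - 9 = -139)
T(L(25, 17))/(1/(-656291 - 281030)) = -139/(1/(-656291 - 281030)) = -139/(1/(-937321)) = -139/(-1/937321) = -139*(-937321) = 130287619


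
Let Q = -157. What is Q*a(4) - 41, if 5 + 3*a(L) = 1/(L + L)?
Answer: 1713/8 ≈ 214.13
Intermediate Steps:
a(L) = -5/3 + 1/(6*L) (a(L) = -5/3 + 1/(3*(L + L)) = -5/3 + 1/(3*((2*L))) = -5/3 + (1/(2*L))/3 = -5/3 + 1/(6*L))
Q*a(4) - 41 = -157*(1 - 10*4)/(6*4) - 41 = -157*(1 - 40)/(6*4) - 41 = -157*(-39)/(6*4) - 41 = -157*(-13/8) - 41 = 2041/8 - 41 = 1713/8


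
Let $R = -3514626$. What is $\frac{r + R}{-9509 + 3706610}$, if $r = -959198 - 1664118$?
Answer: $- \frac{6137942}{3697101} \approx -1.6602$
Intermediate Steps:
$r = -2623316$ ($r = -959198 - 1664118 = -2623316$)
$\frac{r + R}{-9509 + 3706610} = \frac{-2623316 - 3514626}{-9509 + 3706610} = - \frac{6137942}{3697101}$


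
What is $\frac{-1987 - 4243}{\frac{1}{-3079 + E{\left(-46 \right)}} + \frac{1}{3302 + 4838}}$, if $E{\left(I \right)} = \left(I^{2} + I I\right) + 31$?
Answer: $- \frac{57956800}{9} \approx -6.4396 \cdot 10^{6}$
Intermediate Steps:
$E{\left(I \right)} = 31 + 2 I^{2}$ ($E{\left(I \right)} = \left(I^{2} + I^{2}\right) + 31 = 2 I^{2} + 31 = 31 + 2 I^{2}$)
$\frac{-1987 - 4243}{\frac{1}{-3079 + E{\left(-46 \right)}} + \frac{1}{3302 + 4838}} = \frac{-1987 - 4243}{\frac{1}{-3079 + \left(31 + 2 \left(-46\right)^{2}\right)} + \frac{1}{3302 + 4838}} = - \frac{6230}{\frac{1}{-3079 + \left(31 + 2 \cdot 2116\right)} + \frac{1}{8140}} = - \frac{6230}{\frac{1}{-3079 + \left(31 + 4232\right)} + \frac{1}{8140}} = - \frac{6230}{\frac{1}{-3079 + 4263} + \frac{1}{8140}} = - \frac{6230}{\frac{1}{1184} + \frac{1}{8140}} = - \frac{6230}{\frac{63}{65120}} = \left(-6230\right) \frac{65120}{63} = - \frac{57956800}{9}$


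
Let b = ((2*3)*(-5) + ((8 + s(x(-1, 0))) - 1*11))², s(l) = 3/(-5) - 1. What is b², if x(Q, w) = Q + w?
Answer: 895745041/625 ≈ 1.4332e+6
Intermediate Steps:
s(l) = -8/5 (s(l) = 3*(-⅕) - 1 = -⅗ - 1 = -8/5)
b = 29929/25 (b = ((2*3)*(-5) + ((8 - 8/5) - 1*11))² = (6*(-5) + (32/5 - 11))² = (-30 - 23/5)² = (-173/5)² = 29929/25 ≈ 1197.2)
b² = (29929/25)² = 895745041/625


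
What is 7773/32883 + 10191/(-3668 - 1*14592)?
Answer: -64391891/200147860 ≈ -0.32172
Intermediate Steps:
7773/32883 + 10191/(-3668 - 1*14592) = 7773*(1/32883) + 10191/(-3668 - 14592) = 2591/10961 + 10191/(-18260) = 2591/10961 + 10191*(-1/18260) = 2591/10961 - 10191/18260 = -64391891/200147860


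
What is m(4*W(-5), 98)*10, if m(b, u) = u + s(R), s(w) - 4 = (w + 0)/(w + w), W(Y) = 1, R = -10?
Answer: 1025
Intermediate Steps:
s(w) = 9/2 (s(w) = 4 + (w + 0)/(w + w) = 4 + w/((2*w)) = 4 + w*(1/(2*w)) = 4 + 1/2 = 9/2)
m(b, u) = 9/2 + u (m(b, u) = u + 9/2 = 9/2 + u)
m(4*W(-5), 98)*10 = (9/2 + 98)*10 = (205/2)*10 = 1025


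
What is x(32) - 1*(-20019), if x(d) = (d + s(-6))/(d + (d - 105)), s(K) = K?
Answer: 820753/41 ≈ 20018.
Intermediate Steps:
x(d) = (-6 + d)/(-105 + 2*d) (x(d) = (d - 6)/(d + (d - 105)) = (-6 + d)/(d + (-105 + d)) = (-6 + d)/(-105 + 2*d))
x(32) - 1*(-20019) = (-6 + 32)/(-105 + 2*32) - 1*(-20019) = 26/(-105 + 64) + 20019 = 26/(-41) + 20019 = -1/41*26 + 20019 = -26/41 + 20019 = 820753/41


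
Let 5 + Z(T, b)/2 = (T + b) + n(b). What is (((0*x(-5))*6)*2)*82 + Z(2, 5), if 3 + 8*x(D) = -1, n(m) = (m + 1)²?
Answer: 76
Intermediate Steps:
n(m) = (1 + m)²
x(D) = -½ (x(D) = -3/8 + (⅛)*(-1) = -3/8 - ⅛ = -½)
Z(T, b) = -10 + 2*T + 2*b + 2*(1 + b)² (Z(T, b) = -10 + 2*((T + b) + (1 + b)²) = -10 + 2*(T + b + (1 + b)²) = -10 + (2*T + 2*b + 2*(1 + b)²) = -10 + 2*T + 2*b + 2*(1 + b)²)
(((0*x(-5))*6)*2)*82 + Z(2, 5) = (((0*(-½))*6)*2)*82 + (-10 + 2*2 + 2*5 + 2*(1 + 5)²) = ((0*6)*2)*82 + (-10 + 4 + 10 + 2*6²) = (0*2)*82 + (-10 + 4 + 10 + 2*36) = 0*82 + (-10 + 4 + 10 + 72) = 0 + 76 = 76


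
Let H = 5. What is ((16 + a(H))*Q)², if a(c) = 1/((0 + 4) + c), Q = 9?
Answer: 21025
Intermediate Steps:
a(c) = 1/(4 + c)
((16 + a(H))*Q)² = ((16 + 1/(4 + 5))*9)² = ((16 + 1/9)*9)² = ((16 + ⅑)*9)² = ((145/9)*9)² = 145² = 21025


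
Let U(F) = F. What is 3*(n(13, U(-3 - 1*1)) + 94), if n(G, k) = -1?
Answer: 279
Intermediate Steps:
3*(n(13, U(-3 - 1*1)) + 94) = 3*(-1 + 94) = 3*93 = 279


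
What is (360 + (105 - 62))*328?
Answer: 132184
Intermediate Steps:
(360 + (105 - 62))*328 = (360 + 43)*328 = 403*328 = 132184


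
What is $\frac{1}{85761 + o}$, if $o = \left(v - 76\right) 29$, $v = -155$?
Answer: $\frac{1}{79062} \approx 1.2648 \cdot 10^{-5}$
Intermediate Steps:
$o = -6699$ ($o = \left(-155 - 76\right) 29 = \left(-231\right) 29 = -6699$)
$\frac{1}{85761 + o} = \frac{1}{85761 - 6699} = \frac{1}{79062}$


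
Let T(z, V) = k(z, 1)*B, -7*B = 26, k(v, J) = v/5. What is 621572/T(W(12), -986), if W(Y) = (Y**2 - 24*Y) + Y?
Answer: 5438755/858 ≈ 6338.9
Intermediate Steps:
k(v, J) = v/5 (k(v, J) = v*(1/5) = v/5)
B = -26/7 (B = -1/7*26 = -26/7 ≈ -3.7143)
W(Y) = Y**2 - 23*Y
T(z, V) = -26*z/35 (T(z, V) = (z/5)*(-26/7) = -26*z/35)
621572/T(W(12), -986) = 621572/((-312*(-23 + 12)/35)) = 621572/((-312*(-11)/35)) = 621572/((-26/35*(-132))) = 621572/(3432/35) = 621572*(35/3432) = 5438755/858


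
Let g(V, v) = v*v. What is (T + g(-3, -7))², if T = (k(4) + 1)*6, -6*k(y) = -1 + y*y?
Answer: 1600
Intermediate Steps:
g(V, v) = v²
k(y) = ⅙ - y²/6 (k(y) = -(-1 + y*y)/6 = -(-1 + y²)/6 = ⅙ - y²/6)
T = -9 (T = ((⅙ - ⅙*4²) + 1)*6 = ((⅙ - ⅙*16) + 1)*6 = ((⅙ - 8/3) + 1)*6 = (-5/2 + 1)*6 = -3/2*6 = -9)
(T + g(-3, -7))² = (-9 + (-7)²)² = (-9 + 49)² = 40² = 1600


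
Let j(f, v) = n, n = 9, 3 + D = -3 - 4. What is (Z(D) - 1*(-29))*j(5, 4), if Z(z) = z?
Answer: 171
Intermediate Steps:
D = -10 (D = -3 + (-3 - 4) = -3 - 7 = -10)
j(f, v) = 9
(Z(D) - 1*(-29))*j(5, 4) = (-10 - 1*(-29))*9 = (-10 + 29)*9 = 19*9 = 171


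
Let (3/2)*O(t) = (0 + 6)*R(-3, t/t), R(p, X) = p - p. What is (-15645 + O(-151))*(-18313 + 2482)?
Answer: 247675995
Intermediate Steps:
R(p, X) = 0
O(t) = 0 (O(t) = 2*((0 + 6)*0)/3 = 2*(6*0)/3 = (⅔)*0 = 0)
(-15645 + O(-151))*(-18313 + 2482) = (-15645 + 0)*(-18313 + 2482) = -15645*(-15831) = 247675995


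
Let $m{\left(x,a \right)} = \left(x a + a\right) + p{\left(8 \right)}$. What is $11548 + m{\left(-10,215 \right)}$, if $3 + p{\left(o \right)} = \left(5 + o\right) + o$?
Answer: $9631$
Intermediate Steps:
$p{\left(o \right)} = 2 + 2 o$ ($p{\left(o \right)} = -3 + \left(\left(5 + o\right) + o\right) = -3 + \left(5 + 2 o\right) = 2 + 2 o$)
$m{\left(x,a \right)} = 18 + a + a x$ ($m{\left(x,a \right)} = \left(x a + a\right) + \left(2 + 2 \cdot 8\right) = \left(a x + a\right) + \left(2 + 16\right) = \left(a + a x\right) + 18 = 18 + a + a x$)
$11548 + m{\left(-10,215 \right)} = 11548 + \left(18 + 215 + 215 \left(-10\right)\right) = 11548 + \left(18 + 215 - 2150\right) = 11548 - 1917 = 9631$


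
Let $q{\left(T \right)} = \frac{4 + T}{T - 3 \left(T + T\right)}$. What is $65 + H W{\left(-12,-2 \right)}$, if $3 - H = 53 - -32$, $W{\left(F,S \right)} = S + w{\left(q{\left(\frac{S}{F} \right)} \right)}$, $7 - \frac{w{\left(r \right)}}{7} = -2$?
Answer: $-4937$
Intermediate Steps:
$q{\left(T \right)} = - \frac{4 + T}{5 T}$ ($q{\left(T \right)} = \frac{4 + T}{T - 3 \cdot 2 T} = \frac{4 + T}{T - 6 T} = \frac{4 + T}{\left(-5\right) T} = \left(4 + T\right) \left(- \frac{1}{5 T}\right) = - \frac{4 + T}{5 T}$)
$w{\left(r \right)} = 63$ ($w{\left(r \right)} = 49 - -14 = 49 + 14 = 63$)
$W{\left(F,S \right)} = 63 + S$ ($W{\left(F,S \right)} = S + 63 = 63 + S$)
$H = -82$ ($H = 3 - \left(53 - -32\right) = 3 - \left(53 + 32\right) = 3 - 85 = -82$)
$65 + H W{\left(-12,-2 \right)} = 65 - 82 \left(63 - 2\right) = 65 - 5002 = -4937$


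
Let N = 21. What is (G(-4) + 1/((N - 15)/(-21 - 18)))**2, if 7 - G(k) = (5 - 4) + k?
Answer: 49/4 ≈ 12.250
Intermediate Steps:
G(k) = 6 - k (G(k) = 7 - ((5 - 4) + k) = 7 - (1 + k) = 7 + (-1 - k) = 6 - k)
(G(-4) + 1/((N - 15)/(-21 - 18)))**2 = ((6 - 1*(-4)) + 1/((21 - 15)/(-21 - 18)))**2 = ((6 + 4) + 1/(6/(-39)))**2 = (10 + 1/(6*(-1/39)))**2 = (10 + 1/(-2/13))**2 = (10 - 13/2)**2 = (7/2)**2 = 49/4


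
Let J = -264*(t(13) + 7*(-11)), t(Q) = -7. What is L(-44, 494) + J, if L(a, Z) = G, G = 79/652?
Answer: 14458831/652 ≈ 22176.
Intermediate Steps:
G = 79/652 (G = 79*(1/652) = 79/652 ≈ 0.12117)
L(a, Z) = 79/652
J = 22176 (J = -264*(-7 + 7*(-11)) = -264*(-7 - 77) = -264*(-84) = 22176)
L(-44, 494) + J = 79/652 + 22176 = 14458831/652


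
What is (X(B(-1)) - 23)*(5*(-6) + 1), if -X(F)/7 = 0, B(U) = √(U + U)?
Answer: 667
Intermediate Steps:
B(U) = √2*√U (B(U) = √(2*U) = √2*√U)
X(F) = 0 (X(F) = -7*0 = 0)
(X(B(-1)) - 23)*(5*(-6) + 1) = (0 - 23)*(5*(-6) + 1) = -23*(-30 + 1) = -23*(-29) = 667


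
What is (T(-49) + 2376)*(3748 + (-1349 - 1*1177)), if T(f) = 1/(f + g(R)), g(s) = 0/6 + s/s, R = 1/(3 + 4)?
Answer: 69682717/24 ≈ 2.9034e+6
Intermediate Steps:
R = 1/7 ≈ 0.14286
g(s) = 1 (g(s) = 0*(1/6) + 1 = 0 + 1 = 1)
T(f) = 1/(1 + f) (T(f) = 1/(f + 1) = 1/(1 + f))
(T(-49) + 2376)*(3748 + (-1349 - 1*1177)) = (1/(1 - 49) + 2376)*(3748 + (-1349 - 1*1177)) = (1/(-48) + 2376)*(3748 + (-1349 - 1177)) = (-1/48 + 2376)*(3748 - 2526) = (114047/48)*1222 = 69682717/24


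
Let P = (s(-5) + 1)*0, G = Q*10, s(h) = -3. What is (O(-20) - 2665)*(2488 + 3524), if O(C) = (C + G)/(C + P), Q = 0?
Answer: -16015968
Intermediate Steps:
G = 0 (G = 0*10 = 0)
P = 0 (P = (-3 + 1)*0 = -2*0 = 0)
O(C) = 1 (O(C) = (C + 0)/(C + 0) = C/C = 1)
(O(-20) - 2665)*(2488 + 3524) = (1 - 2665)*(2488 + 3524) = -2664*6012 = -16015968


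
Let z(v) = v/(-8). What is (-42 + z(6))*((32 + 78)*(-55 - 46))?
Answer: 949905/2 ≈ 4.7495e+5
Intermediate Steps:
z(v) = -v/8 (z(v) = v*(-⅛) = -v/8)
(-42 + z(6))*((32 + 78)*(-55 - 46)) = (-42 - ⅛*6)*((32 + 78)*(-55 - 46)) = (-42 - ¾)*(110*(-101)) = -171/4*(-11110) = 949905/2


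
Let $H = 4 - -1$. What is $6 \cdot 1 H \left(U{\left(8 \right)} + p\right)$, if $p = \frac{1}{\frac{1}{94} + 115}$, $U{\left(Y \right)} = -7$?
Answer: $- \frac{2267490}{10811} \approx -209.74$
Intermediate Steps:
$p = \frac{94}{10811}$ ($p = \frac{1}{\frac{1}{94} + 115} = \frac{1}{\frac{10811}{94}} = \frac{94}{10811} \approx 0.0086948$)
$H = 5$ ($H = 4 + 1 = 5$)
$6 \cdot 1 H \left(U{\left(8 \right)} + p\right) = 6 \cdot 1 \cdot 5 \left(-7 + \frac{94}{10811}\right) = 6 \cdot 5 \left(- \frac{75583}{10811}\right) = 30 \left(- \frac{75583}{10811}\right) = - \frac{2267490}{10811}$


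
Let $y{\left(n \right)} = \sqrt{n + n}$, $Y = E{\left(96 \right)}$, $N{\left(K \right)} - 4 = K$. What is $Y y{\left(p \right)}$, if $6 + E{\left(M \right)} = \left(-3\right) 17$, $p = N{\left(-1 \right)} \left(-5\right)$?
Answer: $- 57 i \sqrt{30} \approx - 312.2 i$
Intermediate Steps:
$N{\left(K \right)} = 4 + K$
$p = -15$ ($p = \left(4 - 1\right) \left(-5\right) = 3 \left(-5\right) = -15$)
$E{\left(M \right)} = -57$ ($E{\left(M \right)} = -6 - 51 = -57$)
$Y = -57$
$y{\left(n \right)} = \sqrt{2} \sqrt{n}$ ($y{\left(n \right)} = \sqrt{2 n} = \sqrt{2} \sqrt{n}$)
$Y y{\left(p \right)} = - 57 \sqrt{2} \sqrt{-15} = - 57 \sqrt{2} i \sqrt{15} = - 57 i \sqrt{30}$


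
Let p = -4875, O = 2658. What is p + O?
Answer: -2217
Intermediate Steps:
p + O = -4875 + 2658 = -2217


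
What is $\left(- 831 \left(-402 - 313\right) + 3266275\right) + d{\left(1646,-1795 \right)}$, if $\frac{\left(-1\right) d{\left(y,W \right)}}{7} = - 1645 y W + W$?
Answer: $-34018000545$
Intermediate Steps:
$d{\left(y,W \right)} = - 7 W + 11515 W y$ ($d{\left(y,W \right)} = - 7 \left(- 1645 y W + W\right) = - 7 \left(- 1645 W y + W\right) = - 7 \left(W - 1645 W y\right) = - 7 W + 11515 W y$)
$\left(- 831 \left(-402 - 313\right) + 3266275\right) + d{\left(1646,-1795 \right)} = \left(- 831 \left(-402 - 313\right) + 3266275\right) + 7 \left(-1795\right) \left(-1 + 1645 \cdot 1646\right) = \left(\left(-831\right) \left(-715\right) + 3266275\right) + 7 \left(-1795\right) \left(-1 + 2707670\right) = \left(594165 + 3266275\right) + 7 \left(-1795\right) 2707669 = 3860440 - 34021860985 = -34018000545$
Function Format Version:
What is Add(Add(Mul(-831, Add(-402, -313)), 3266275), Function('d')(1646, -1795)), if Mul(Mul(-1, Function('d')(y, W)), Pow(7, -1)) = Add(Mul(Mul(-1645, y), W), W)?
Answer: -34018000545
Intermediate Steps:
Function('d')(y, W) = Add(Mul(-7, W), Mul(11515, W, y)) (Function('d')(y, W) = Mul(-7, Add(Mul(Mul(-1645, y), W), W)) = Mul(-7, Add(Mul(-1645, W, y), W)) = Mul(-7, Add(W, Mul(-1645, W, y))) = Add(Mul(-7, W), Mul(11515, W, y)))
Add(Add(Mul(-831, Add(-402, -313)), 3266275), Function('d')(1646, -1795)) = Add(Add(Mul(-831, Add(-402, -313)), 3266275), Mul(7, -1795, Add(-1, Mul(1645, 1646)))) = Add(Add(Mul(-831, -715), 3266275), Mul(7, -1795, Add(-1, 2707670))) = Add(Add(594165, 3266275), Mul(7, -1795, 2707669)) = Add(3860440, -34021860985) = -34018000545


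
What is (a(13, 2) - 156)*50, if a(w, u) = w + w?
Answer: -6500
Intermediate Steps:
a(w, u) = 2*w
(a(13, 2) - 156)*50 = (2*13 - 156)*50 = (26 - 156)*50 = -130*50 = -6500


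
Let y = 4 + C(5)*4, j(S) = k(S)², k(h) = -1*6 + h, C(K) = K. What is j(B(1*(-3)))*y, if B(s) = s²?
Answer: 216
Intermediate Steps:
k(h) = -6 + h
j(S) = (-6 + S)²
y = 24 (y = 4 + 5*4 = 4 + 20 = 24)
j(B(1*(-3)))*y = (-6 + (1*(-3))²)²*24 = (-6 + (-3)²)²*24 = (-6 + 9)²*24 = 3²*24 = 9*24 = 216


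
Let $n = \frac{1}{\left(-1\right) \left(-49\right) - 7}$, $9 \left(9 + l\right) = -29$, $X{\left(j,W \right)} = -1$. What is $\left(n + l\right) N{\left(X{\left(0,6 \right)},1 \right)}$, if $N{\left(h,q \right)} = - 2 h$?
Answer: $- \frac{1537}{63} \approx -24.397$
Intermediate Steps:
$l = - \frac{110}{9}$ ($l = -9 + \frac{1}{9} \left(-29\right) = -9 - \frac{29}{9} = - \frac{110}{9} \approx -12.222$)
$n = \frac{1}{42}$ ($n = \frac{1}{49 - 7} = \frac{1}{42} \approx 0.02381$)
$\left(n + l\right) N{\left(X{\left(0,6 \right)},1 \right)} = \left(\frac{1}{42} - \frac{110}{9}\right) \left(\left(-2\right) \left(-1\right)\right) = \left(- \frac{1537}{126}\right) 2 = - \frac{1537}{63}$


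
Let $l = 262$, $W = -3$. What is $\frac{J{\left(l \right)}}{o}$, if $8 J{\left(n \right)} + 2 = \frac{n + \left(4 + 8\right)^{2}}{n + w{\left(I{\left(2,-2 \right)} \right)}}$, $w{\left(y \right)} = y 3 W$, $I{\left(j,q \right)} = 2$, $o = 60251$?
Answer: $- \frac{41}{58804976} \approx -6.9722 \cdot 10^{-7}$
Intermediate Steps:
$w{\left(y \right)} = - 9 y$ ($w{\left(y \right)} = y 3 \left(-3\right) = 3 y \left(-3\right) = - 9 y$)
$J{\left(n \right)} = - \frac{1}{4} + \frac{144 + n}{8 \left(-18 + n\right)}$ ($J{\left(n \right)} = - \frac{1}{4} + \frac{\left(n + \left(4 + 8\right)^{2}\right) \frac{1}{n - 18}}{8} = - \frac{1}{4} + \frac{\left(n + 12^{2}\right) \frac{1}{n - 18}}{8} = - \frac{1}{4} + \frac{\left(n + 144\right) \frac{1}{-18 + n}}{8} = - \frac{1}{4} + \frac{\left(144 + n\right) \frac{1}{-18 + n}}{8} = - \frac{1}{4} + \frac{\frac{1}{-18 + n} \left(144 + n\right)}{8} = - \frac{1}{4} + \frac{144 + n}{8 \left(-18 + n\right)}$)
$\frac{J{\left(l \right)}}{o} = \frac{\frac{1}{8} \frac{1}{-18 + 262} \left(180 - 262\right)}{60251} = \frac{180 - 262}{8 \cdot 244} \cdot \frac{1}{60251} = \frac{1}{8} \cdot \frac{1}{244} \left(-82\right) \frac{1}{60251} = \left(- \frac{41}{976}\right) \frac{1}{60251} = - \frac{41}{58804976}$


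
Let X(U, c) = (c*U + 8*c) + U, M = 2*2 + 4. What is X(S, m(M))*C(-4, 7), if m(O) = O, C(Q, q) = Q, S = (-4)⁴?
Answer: -9472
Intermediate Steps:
S = 256
M = 8 (M = 4 + 4 = 8)
X(U, c) = U + 8*c + U*c (X(U, c) = (U*c + 8*c) + U = (8*c + U*c) + U = U + 8*c + U*c)
X(S, m(M))*C(-4, 7) = (256 + 8*8 + 256*8)*(-4) = (256 + 64 + 2048)*(-4) = 2368*(-4) = -9472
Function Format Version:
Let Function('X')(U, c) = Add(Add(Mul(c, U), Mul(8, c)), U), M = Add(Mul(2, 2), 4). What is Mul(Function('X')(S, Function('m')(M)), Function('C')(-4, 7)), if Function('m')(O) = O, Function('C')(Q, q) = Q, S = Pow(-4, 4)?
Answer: -9472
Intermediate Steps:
S = 256
M = 8 (M = Add(4, 4) = 8)
Function('X')(U, c) = Add(U, Mul(8, c), Mul(U, c)) (Function('X')(U, c) = Add(Add(Mul(U, c), Mul(8, c)), U) = Add(Add(Mul(8, c), Mul(U, c)), U) = Add(U, Mul(8, c), Mul(U, c)))
Mul(Function('X')(S, Function('m')(M)), Function('C')(-4, 7)) = Mul(Add(256, Mul(8, 8), Mul(256, 8)), -4) = Mul(Add(256, 64, 2048), -4) = Mul(2368, -4) = -9472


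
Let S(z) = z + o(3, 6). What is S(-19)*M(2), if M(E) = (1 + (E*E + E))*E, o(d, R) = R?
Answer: -182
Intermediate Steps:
S(z) = 6 + z (S(z) = z + 6 = 6 + z)
M(E) = E*(1 + E + E**2) (M(E) = (1 + (E**2 + E))*E = (1 + (E + E**2))*E = (1 + E + E**2)*E = E*(1 + E + E**2))
S(-19)*M(2) = (6 - 19)*(2*(1 + 2 + 2**2)) = -26*(1 + 2 + 4) = -26*7 = -13*14 = -182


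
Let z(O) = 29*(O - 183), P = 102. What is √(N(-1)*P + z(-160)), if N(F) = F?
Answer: I*√10049 ≈ 100.24*I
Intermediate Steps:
z(O) = -5307 + 29*O (z(O) = 29*(-183 + O) = -5307 + 29*O)
√(N(-1)*P + z(-160)) = √(-1*102 + (-5307 + 29*(-160))) = √(-102 + (-5307 - 4640)) = √(-102 - 9947) = √(-10049) = I*√10049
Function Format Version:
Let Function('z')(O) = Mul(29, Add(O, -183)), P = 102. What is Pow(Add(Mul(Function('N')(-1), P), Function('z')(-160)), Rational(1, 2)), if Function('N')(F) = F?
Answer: Mul(I, Pow(10049, Rational(1, 2))) ≈ Mul(100.24, I)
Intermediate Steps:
Function('z')(O) = Add(-5307, Mul(29, O)) (Function('z')(O) = Mul(29, Add(-183, O)) = Add(-5307, Mul(29, O)))
Pow(Add(Mul(Function('N')(-1), P), Function('z')(-160)), Rational(1, 2)) = Pow(Add(Mul(-1, 102), Add(-5307, Mul(29, -160))), Rational(1, 2)) = Pow(Add(-102, Add(-5307, -4640)), Rational(1, 2)) = Pow(Add(-102, -9947), Rational(1, 2)) = Pow(-10049, Rational(1, 2)) = Mul(I, Pow(10049, Rational(1, 2)))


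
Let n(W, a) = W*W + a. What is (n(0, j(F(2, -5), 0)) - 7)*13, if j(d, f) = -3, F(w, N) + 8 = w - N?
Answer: -130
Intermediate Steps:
F(w, N) = -8 + w - N (F(w, N) = -8 + (w - N) = -8 + w - N)
n(W, a) = a + W**2 (n(W, a) = W**2 + a = a + W**2)
(n(0, j(F(2, -5), 0)) - 7)*13 = ((-3 + 0**2) - 7)*13 = ((-3 + 0) - 7)*13 = (-3 - 7)*13 = -10*13 = -130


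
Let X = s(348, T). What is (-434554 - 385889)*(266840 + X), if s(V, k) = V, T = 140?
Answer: -219212524284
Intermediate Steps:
X = 348
(-434554 - 385889)*(266840 + X) = (-434554 - 385889)*(266840 + 348) = -820443*267188 = -219212524284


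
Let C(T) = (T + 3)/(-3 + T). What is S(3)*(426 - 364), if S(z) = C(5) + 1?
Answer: 310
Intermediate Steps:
C(T) = (3 + T)/(-3 + T)
S(z) = 5 (S(z) = (3 + 5)/(-3 + 5) + 1 = 8/2 + 1 = (1/2)*8 + 1 = 4 + 1 = 5)
S(3)*(426 - 364) = 5*(426 - 364) = 5*62 = 310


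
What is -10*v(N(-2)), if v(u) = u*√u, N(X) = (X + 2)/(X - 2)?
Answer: 0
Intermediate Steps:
N(X) = (2 + X)/(-2 + X)
v(u) = u^(3/2)
-10*v(N(-2)) = -10*(2 - 2)^(3/2)*(-I/8) = -10*(0/(-4))^(3/2) = -10*(-¼*0)^(3/2) = -10*0^(3/2) = -10*0 = 0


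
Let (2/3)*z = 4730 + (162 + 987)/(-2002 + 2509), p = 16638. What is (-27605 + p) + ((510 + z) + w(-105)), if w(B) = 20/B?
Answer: -23840699/7098 ≈ -3358.8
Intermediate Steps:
z = 2399259/338 (z = 3*(4730 + (162 + 987)/(-2002 + 2509))/2 = 3*(4730 + 1149/507)/2 = 3*(4730 + 1149*(1/507))/2 = 3*(4730 + 383/169)/2 = (3/2)*(799753/169) = 2399259/338 ≈ 7098.4)
(-27605 + p) + ((510 + z) + w(-105)) = (-27605 + 16638) + ((510 + 2399259/338) + 20/(-105)) = -10967 + (2571639/338 + 20*(-1/105)) = -10967 + (2571639/338 - 4/21) = -10967 + 54003067/7098 = -23840699/7098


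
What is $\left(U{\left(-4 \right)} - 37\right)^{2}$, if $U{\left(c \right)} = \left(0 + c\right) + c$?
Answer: $2025$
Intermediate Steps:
$U{\left(c \right)} = 2 c$ ($U{\left(c \right)} = c + c = 2 c$)
$\left(U{\left(-4 \right)} - 37\right)^{2} = \left(2 \left(-4\right) - 37\right)^{2} = \left(-8 - 37\right)^{2} = \left(-45\right)^{2} = 2025$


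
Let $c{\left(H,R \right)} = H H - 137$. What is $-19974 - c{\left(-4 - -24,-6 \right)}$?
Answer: $-20237$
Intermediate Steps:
$c{\left(H,R \right)} = -137 + H^{2}$ ($c{\left(H,R \right)} = H^{2} - 137 = -137 + H^{2}$)
$-19974 - c{\left(-4 - -24,-6 \right)} = -19974 - \left(-137 + \left(-4 - -24\right)^{2}\right) = -19974 - \left(-137 + \left(-4 + 24\right)^{2}\right) = -19974 - \left(-137 + 20^{2}\right) = -19974 - \left(-137 + 400\right) = -19974 - 263 = -20237$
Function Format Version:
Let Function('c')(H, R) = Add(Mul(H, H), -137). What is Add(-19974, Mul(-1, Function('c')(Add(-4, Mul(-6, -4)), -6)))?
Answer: -20237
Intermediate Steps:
Function('c')(H, R) = Add(-137, Pow(H, 2)) (Function('c')(H, R) = Add(Pow(H, 2), -137) = Add(-137, Pow(H, 2)))
Add(-19974, Mul(-1, Function('c')(Add(-4, Mul(-6, -4)), -6))) = Add(-19974, Mul(-1, Add(-137, Pow(Add(-4, Mul(-6, -4)), 2)))) = Add(-19974, Mul(-1, Add(-137, Pow(Add(-4, 24), 2)))) = Add(-19974, Mul(-1, Add(-137, Pow(20, 2)))) = Add(-19974, Mul(-1, Add(-137, 400))) = Add(-19974, Mul(-1, 263)) = Add(-19974, -263) = -20237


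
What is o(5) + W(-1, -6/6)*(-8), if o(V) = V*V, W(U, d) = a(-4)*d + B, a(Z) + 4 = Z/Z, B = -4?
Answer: 33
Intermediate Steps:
a(Z) = -3 (a(Z) = -4 + Z/Z = -4 + 1 = -3)
W(U, d) = -4 - 3*d (W(U, d) = -3*d - 4 = -4 - 3*d)
o(V) = V²
o(5) + W(-1, -6/6)*(-8) = 5² + (-4 - (-18)/6)*(-8) = 25 + (-4 - (-18)/6)*(-8) = 25 + (-4 - 3*(-1))*(-8) = 25 + (-4 + 3)*(-8) = 25 - 1*(-8) = 25 + 8 = 33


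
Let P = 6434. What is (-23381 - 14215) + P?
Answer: -31162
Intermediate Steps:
(-23381 - 14215) + P = (-23381 - 14215) + 6434 = -37596 + 6434 = -31162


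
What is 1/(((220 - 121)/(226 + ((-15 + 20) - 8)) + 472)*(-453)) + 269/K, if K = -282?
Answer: -1426478569/1495408870 ≈ -0.95391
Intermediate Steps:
1/(((220 - 121)/(226 + ((-15 + 20) - 8)) + 472)*(-453)) + 269/K = 1/(((220 - 121)/(226 + ((-15 + 20) - 8)) + 472)*(-453)) + 269/(-282) = -1/453/(99/(226 + (5 - 8)) + 472) + 269*(-1/282) = -1/453/(99/(226 - 3) + 472) - 269/282 = -1/453/(99/223 + 472) - 269/282 = -1/453/(105355/223) - 269/282 = (223/105355)*(-1/453) - 269/282 = -223/47725815 - 269/282 = -1426478569/1495408870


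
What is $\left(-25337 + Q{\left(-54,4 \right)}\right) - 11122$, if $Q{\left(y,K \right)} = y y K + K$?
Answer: $-24791$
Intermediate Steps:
$Q{\left(y,K \right)} = K + K y^{2}$ ($Q{\left(y,K \right)} = y^{2} K + K = K y^{2} + K = K + K y^{2}$)
$\left(-25337 + Q{\left(-54,4 \right)}\right) - 11122 = \left(-25337 + 4 \left(1 + \left(-54\right)^{2}\right)\right) - 11122 = \left(-25337 + 4 \left(1 + 2916\right)\right) - 11122 = \left(-25337 + 4 \cdot 2917\right) - 11122 = \left(-25337 + 11668\right) - 11122 = -13669 - 11122 = -24791$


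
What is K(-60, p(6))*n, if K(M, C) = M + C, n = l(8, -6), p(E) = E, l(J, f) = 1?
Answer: -54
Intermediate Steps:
n = 1
K(M, C) = C + M
K(-60, p(6))*n = (6 - 60)*1 = -54*1 = -54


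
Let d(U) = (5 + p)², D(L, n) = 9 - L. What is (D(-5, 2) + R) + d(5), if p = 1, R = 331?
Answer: 381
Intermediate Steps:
d(U) = 36 (d(U) = (5 + 1)² = 6² = 36)
(D(-5, 2) + R) + d(5) = ((9 - 1*(-5)) + 331) + 36 = ((9 + 5) + 331) + 36 = (14 + 331) + 36 = 345 + 36 = 381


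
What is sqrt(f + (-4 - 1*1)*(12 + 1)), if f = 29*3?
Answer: sqrt(22) ≈ 4.6904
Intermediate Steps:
f = 87
sqrt(f + (-4 - 1*1)*(12 + 1)) = sqrt(87 + (-4 - 1*1)*(12 + 1)) = sqrt(87 + (-4 - 1)*13) = sqrt(87 - 5*13) = sqrt(87 - 65) = sqrt(22)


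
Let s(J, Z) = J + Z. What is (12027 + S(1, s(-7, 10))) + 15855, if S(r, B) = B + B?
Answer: 27888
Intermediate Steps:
S(r, B) = 2*B
(12027 + S(1, s(-7, 10))) + 15855 = (12027 + 2*(-7 + 10)) + 15855 = (12027 + 2*3) + 15855 = (12027 + 6) + 15855 = 12033 + 15855 = 27888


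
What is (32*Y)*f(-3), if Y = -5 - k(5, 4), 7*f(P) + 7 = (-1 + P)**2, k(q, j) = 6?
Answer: -3168/7 ≈ -452.57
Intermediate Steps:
f(P) = -1 + (-1 + P)**2/7
Y = -11 (Y = -5 - 1*6 = -5 - 6 = -11)
(32*Y)*f(-3) = (32*(-11))*(-1 + (-1 - 3)**2/7) = -352*(-1 + (1/7)*(-4)**2) = -352*(-1 + (1/7)*16) = -352*(-1 + 16/7) = -352*9/7 = -3168/7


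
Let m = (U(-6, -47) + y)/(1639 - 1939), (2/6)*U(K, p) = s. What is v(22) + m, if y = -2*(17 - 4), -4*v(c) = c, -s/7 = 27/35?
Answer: -8039/1500 ≈ -5.3593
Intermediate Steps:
s = -27/5 (s = -189/35 = -7*27/35 = -27/5 ≈ -5.4000)
U(K, p) = -81/5 (U(K, p) = 3*(-27/5) = -81/5)
v(c) = -c/4
y = -26 (y = -2*13 = -26)
m = 211/1500 (m = (-81/5 - 26)/(1639 - 1939) = -211/5/(-300) = -211/5*(-1/300) = 211/1500 ≈ 0.14067)
v(22) + m = -¼*22 + 211/1500 = -11/2 + 211/1500 = -8039/1500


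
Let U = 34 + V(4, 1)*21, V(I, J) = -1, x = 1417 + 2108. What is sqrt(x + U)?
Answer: sqrt(3538) ≈ 59.481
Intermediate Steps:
x = 3525
U = 13 (U = 34 - 1*21 = 34 - 21 = 13)
sqrt(x + U) = sqrt(3525 + 13) = sqrt(3538)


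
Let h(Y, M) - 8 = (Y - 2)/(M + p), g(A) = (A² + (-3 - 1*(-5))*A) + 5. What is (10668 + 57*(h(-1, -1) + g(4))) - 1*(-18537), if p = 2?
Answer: 31143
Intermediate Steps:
g(A) = 5 + A² + 2*A (g(A) = (A² + (-3 + 5)*A) + 5 = (A² + 2*A) + 5 = 5 + A² + 2*A)
h(Y, M) = 8 + (-2 + Y)/(2 + M) (h(Y, M) = 8 + (Y - 2)/(M + 2) = 8 + (-2 + Y)/(2 + M))
(10668 + 57*(h(-1, -1) + g(4))) - 1*(-18537) = (10668 + 57*((14 - 1 + 8*(-1))/(2 - 1) + (5 + 4² + 2*4))) - 1*(-18537) = (10668 + 57*((14 - 1 - 8)/1 + (5 + 16 + 8))) + 18537 = (10668 + 57*(1*5 + 29)) + 18537 = (10668 + 57*(5 + 29)) + 18537 = (10668 + 57*34) + 18537 = (10668 + 1938) + 18537 = 12606 + 18537 = 31143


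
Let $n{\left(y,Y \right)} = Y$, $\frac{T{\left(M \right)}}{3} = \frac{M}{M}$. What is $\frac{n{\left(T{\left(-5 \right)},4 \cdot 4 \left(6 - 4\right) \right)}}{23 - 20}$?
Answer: $\frac{32}{3} \approx 10.667$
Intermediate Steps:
$T{\left(M \right)} = 3$ ($T{\left(M \right)} = 3 \frac{M}{M} = 3 \cdot 1 = 3$)
$\frac{n{\left(T{\left(-5 \right)},4 \cdot 4 \left(6 - 4\right) \right)}}{23 - 20} = \frac{4 \cdot 4 \left(6 - 4\right)}{23 - 20} = \frac{16 \cdot 2}{3} = 32 \cdot \frac{1}{3} = \frac{32}{3}$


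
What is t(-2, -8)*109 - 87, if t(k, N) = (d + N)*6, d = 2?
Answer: -4011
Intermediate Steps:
t(k, N) = 12 + 6*N (t(k, N) = (2 + N)*6 = 12 + 6*N)
t(-2, -8)*109 - 87 = (12 + 6*(-8))*109 - 87 = (12 - 48)*109 - 87 = -36*109 - 87 = -3924 - 87 = -4011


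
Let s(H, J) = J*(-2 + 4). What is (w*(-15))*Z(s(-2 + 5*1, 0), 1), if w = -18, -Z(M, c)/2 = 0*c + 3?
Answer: -1620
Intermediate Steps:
s(H, J) = 2*J (s(H, J) = J*2 = 2*J)
Z(M, c) = -6 (Z(M, c) = -2*(0*c + 3) = -2*(0 + 3) = -2*3 = -6)
(w*(-15))*Z(s(-2 + 5*1, 0), 1) = -18*(-15)*(-6) = 270*(-6) = -1620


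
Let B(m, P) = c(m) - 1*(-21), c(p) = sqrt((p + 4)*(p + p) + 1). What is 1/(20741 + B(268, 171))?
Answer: 20762/430914851 - sqrt(145793)/430914851 ≈ 4.7295e-5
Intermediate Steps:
c(p) = sqrt(1 + 2*p*(4 + p)) (c(p) = sqrt((4 + p)*(2*p) + 1) = sqrt(2*p*(4 + p) + 1) = sqrt(1 + 2*p*(4 + p)))
B(m, P) = 21 + sqrt(1 + 2*m**2 + 8*m) (B(m, P) = sqrt(1 + 2*m**2 + 8*m) - 1*(-21) = sqrt(1 + 2*m**2 + 8*m) + 21 = 21 + sqrt(1 + 2*m**2 + 8*m))
1/(20741 + B(268, 171)) = 1/(20741 + (21 + sqrt(1 + 2*268**2 + 8*268))) = 1/(20741 + (21 + sqrt(1 + 2*71824 + 2144))) = 1/(20741 + (21 + sqrt(1 + 143648 + 2144))) = 1/(20741 + (21 + sqrt(145793))) = 1/(20762 + sqrt(145793))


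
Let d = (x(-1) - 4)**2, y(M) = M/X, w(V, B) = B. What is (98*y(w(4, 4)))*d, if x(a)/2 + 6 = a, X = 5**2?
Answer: 127008/25 ≈ 5080.3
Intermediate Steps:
X = 25
x(a) = -12 + 2*a
y(M) = M/25
d = 324 (d = ((-12 + 2*(-1)) - 4)**2 = ((-12 - 2) - 4)**2 = (-14 - 4)**2 = (-18)**2 = 324)
(98*y(w(4, 4)))*d = (98*((1/25)*4))*324 = (98*(4/25))*324 = (392/25)*324 = 127008/25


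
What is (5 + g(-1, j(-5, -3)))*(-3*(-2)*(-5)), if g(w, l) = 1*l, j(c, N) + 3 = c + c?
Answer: 240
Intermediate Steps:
j(c, N) = -3 + 2*c (j(c, N) = -3 + (c + c) = -3 + 2*c)
g(w, l) = l
(5 + g(-1, j(-5, -3)))*(-3*(-2)*(-5)) = (5 + (-3 + 2*(-5)))*(-3*(-2)*(-5)) = (5 + (-3 - 10))*(6*(-5)) = (5 - 13)*(-30) = -8*(-30) = 240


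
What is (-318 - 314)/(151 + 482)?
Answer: -632/633 ≈ -0.99842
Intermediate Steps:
(-318 - 314)/(151 + 482) = -632/633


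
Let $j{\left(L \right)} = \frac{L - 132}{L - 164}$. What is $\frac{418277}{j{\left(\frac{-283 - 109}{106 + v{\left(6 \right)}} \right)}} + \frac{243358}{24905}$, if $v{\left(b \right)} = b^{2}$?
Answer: $\frac{3854432577492}{7446595} \approx 5.1761 \cdot 10^{5}$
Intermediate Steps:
$j{\left(L \right)} = \frac{-132 + L}{-164 + L}$
$\frac{418277}{j{\left(\frac{-283 - 109}{106 + v{\left(6 \right)}} \right)}} + \frac{243358}{24905} = \frac{418277}{\frac{1}{-164 + \frac{-283 - 109}{106 + 6^{2}}} \left(-132 + \frac{-283 - 109}{106 + 6^{2}}\right)} + \frac{243358}{24905} = \frac{418277}{\frac{1}{-164 - \frac{392}{106 + 36}} \left(-132 - \frac{392}{106 + 36}\right)} + 243358 \cdot \frac{1}{24905} = \frac{418277}{\frac{1}{-164 - \frac{392}{142}} \left(-132 - \frac{392}{142}\right)} + \frac{243358}{24905} = \frac{418277}{\frac{1}{-164 - \frac{196}{71}} \left(-132 - \frac{196}{71}\right)} + \frac{243358}{24905} = \frac{418277}{\frac{1}{- \frac{11840}{71}} \left(- \frac{9568}{71}\right)} + \frac{243358}{24905} = \frac{418277}{\left(- \frac{71}{11840}\right) \left(- \frac{9568}{71}\right)} + \frac{243358}{24905} = \frac{418277}{\frac{299}{370}} + \frac{243358}{24905} = 418277 \cdot \frac{370}{299} + \frac{243358}{24905} = \frac{154762490}{299} + \frac{243358}{24905} = \frac{3854432577492}{7446595}$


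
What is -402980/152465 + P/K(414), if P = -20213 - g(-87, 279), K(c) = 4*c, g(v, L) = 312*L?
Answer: -3404176649/50496408 ≈ -67.414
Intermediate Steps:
P = -107261 (P = -20213 - 312*279 = -20213 - 1*87048 = -20213 - 87048 = -107261)
-402980/152465 + P/K(414) = -402980/152465 - 107261/(4*414) = -402980*1/152465 - 107261/1656 = -80596/30493 - 107261*1/1656 = -80596/30493 - 107261/1656 = -3404176649/50496408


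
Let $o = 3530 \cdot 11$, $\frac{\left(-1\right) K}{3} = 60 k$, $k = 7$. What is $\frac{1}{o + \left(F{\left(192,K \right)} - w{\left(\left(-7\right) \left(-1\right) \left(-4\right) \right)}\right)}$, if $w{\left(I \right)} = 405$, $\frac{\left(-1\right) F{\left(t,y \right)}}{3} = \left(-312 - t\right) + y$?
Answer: $\frac{1}{43717} \approx 2.2874 \cdot 10^{-5}$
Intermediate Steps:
$K = -1260$ ($K = - 3 \cdot 60 \cdot 7 = \left(-3\right) 420 = -1260$)
$o = 38830$
$F{\left(t,y \right)} = 936 - 3 y + 3 t$ ($F{\left(t,y \right)} = - 3 \left(\left(-312 - t\right) + y\right) = - 3 \left(-312 + y - t\right) = 936 - 3 y + 3 t$)
$\frac{1}{o + \left(F{\left(192,K \right)} - w{\left(\left(-7\right) \left(-1\right) \left(-4\right) \right)}\right)} = \frac{1}{38830 + \left(\left(936 - -3780 + 3 \cdot 192\right) - 405\right)} = \frac{1}{38830 + \left(\left(936 + 3780 + 576\right) - 405\right)} = \frac{1}{38830 + \left(5292 - 405\right)} = \frac{1}{38830 + 4887} = \frac{1}{43717}$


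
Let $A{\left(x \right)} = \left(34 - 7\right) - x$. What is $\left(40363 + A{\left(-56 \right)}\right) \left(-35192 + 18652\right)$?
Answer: $-668976840$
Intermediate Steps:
$A{\left(x \right)} = 27 - x$
$\left(40363 + A{\left(-56 \right)}\right) \left(-35192 + 18652\right) = \left(40363 + \left(27 - -56\right)\right) \left(-35192 + 18652\right) = \left(40363 + \left(27 + 56\right)\right) \left(-16540\right) = \left(40363 + 83\right) \left(-16540\right) = 40446 \left(-16540\right) = -668976840$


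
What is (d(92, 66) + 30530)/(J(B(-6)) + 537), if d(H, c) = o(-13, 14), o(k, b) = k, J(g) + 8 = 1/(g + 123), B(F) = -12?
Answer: 3387387/58720 ≈ 57.687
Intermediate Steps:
J(g) = -8 + 1/(123 + g) (J(g) = -8 + 1/(g + 123) = -8 + 1/(123 + g))
d(H, c) = -13
(d(92, 66) + 30530)/(J(B(-6)) + 537) = (-13 + 30530)/((-983 - 8*(-12))/(123 - 12) + 537) = 30517/((-983 + 96)/111 + 537) = 30517/((1/111)*(-887) + 537) = 30517/(-887/111 + 537) = 30517/(58720/111) = 30517*(111/58720) = 3387387/58720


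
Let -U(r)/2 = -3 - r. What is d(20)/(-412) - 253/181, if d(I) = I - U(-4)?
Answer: -54109/37286 ≈ -1.4512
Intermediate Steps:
U(r) = 6 + 2*r (U(r) = -2*(-3 - r) = 6 + 2*r)
d(I) = 2 + I (d(I) = I - (6 + 2*(-4)) = I - (6 - 8) = I - 1*(-2) = I + 2 = 2 + I)
d(20)/(-412) - 253/181 = (2 + 20)/(-412) - 253/181 = 22*(-1/412) - 253*1/181 = -11/206 - 253/181 = -54109/37286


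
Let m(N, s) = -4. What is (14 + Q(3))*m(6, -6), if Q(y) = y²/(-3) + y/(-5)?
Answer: -208/5 ≈ -41.600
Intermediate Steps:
Q(y) = -y²/3 - y/5 (Q(y) = y²*(-⅓) + y*(-⅕) = -y²/3 - y/5)
(14 + Q(3))*m(6, -6) = (14 - 1/15*3*(3 + 5*3))*(-4) = (14 - 1/15*3*(3 + 15))*(-4) = (14 - 1/15*3*18)*(-4) = (14 - 18/5)*(-4) = (52/5)*(-4) = -208/5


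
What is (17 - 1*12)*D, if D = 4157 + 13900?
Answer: 90285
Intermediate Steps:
D = 18057
(17 - 1*12)*D = (17 - 1*12)*18057 = (17 - 12)*18057 = 5*18057 = 90285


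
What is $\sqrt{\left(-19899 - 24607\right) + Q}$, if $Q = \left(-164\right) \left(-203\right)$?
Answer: $3 i \sqrt{1246} \approx 105.9 i$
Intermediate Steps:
$Q = 33292$
$\sqrt{\left(-19899 - 24607\right) + Q} = \sqrt{\left(-19899 - 24607\right) + 33292} = \sqrt{-44506 + 33292} = \sqrt{-11214} = 3 i \sqrt{1246}$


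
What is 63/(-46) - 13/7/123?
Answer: -54841/39606 ≈ -1.3847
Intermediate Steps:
63/(-46) - 13/7/123 = 63*(-1/46) - 13/7*(1/123) = -63/46 - 13*⅐*(1/123) = -63/46 - 13/7*1/123 = -63/46 - 13/861 = -54841/39606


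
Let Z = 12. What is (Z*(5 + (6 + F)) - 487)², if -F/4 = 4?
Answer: 299209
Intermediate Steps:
F = -16 (F = -4*4 = -16)
(Z*(5 + (6 + F)) - 487)² = (12*(5 + (6 - 16)) - 487)² = (12*(5 - 10) - 487)² = (12*(-5) - 487)² = (-60 - 487)² = (-547)² = 299209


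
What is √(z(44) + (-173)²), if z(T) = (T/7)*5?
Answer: √1468061/7 ≈ 173.09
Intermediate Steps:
z(T) = 5*T/7 (z(T) = (T*(⅐))*5 = (T/7)*5 = 5*T/7)
√(z(44) + (-173)²) = √((5/7)*44 + (-173)²) = √(220/7 + 29929) = √(209723/7) = √1468061/7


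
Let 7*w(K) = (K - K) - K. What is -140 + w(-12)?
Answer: -968/7 ≈ -138.29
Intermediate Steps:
w(K) = -K/7 (w(K) = ((K - K) - K)/7 = (0 - K)/7 = (-K)/7 = -K/7)
-140 + w(-12) = -140 - 1/7*(-12) = -140 + 12/7 = -968/7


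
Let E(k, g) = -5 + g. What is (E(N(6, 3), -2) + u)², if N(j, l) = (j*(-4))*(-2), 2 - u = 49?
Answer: 2916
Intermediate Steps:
u = -47 (u = 2 - 1*49 = 2 - 49 = -47)
N(j, l) = 8*j (N(j, l) = -4*j*(-2) = 8*j)
(E(N(6, 3), -2) + u)² = ((-5 - 2) - 47)² = (-7 - 47)² = (-54)² = 2916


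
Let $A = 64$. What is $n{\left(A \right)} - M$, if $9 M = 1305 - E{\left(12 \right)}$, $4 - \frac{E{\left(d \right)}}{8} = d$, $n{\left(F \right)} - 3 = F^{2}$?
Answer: $\frac{35522}{9} \approx 3946.9$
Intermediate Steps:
$n{\left(F \right)} = 3 + F^{2}$
$E{\left(d \right)} = 32 - 8 d$
$M = \frac{1369}{9}$ ($M = \frac{1305 - \left(32 - 96\right)}{9} = \frac{1305 - -64}{9} = \frac{1305 + 64}{9} = \frac{1}{9} \cdot 1369 = \frac{1369}{9} \approx 152.11$)
$n{\left(A \right)} - M = \left(3 + 64^{2}\right) - \frac{1369}{9} = \left(3 + 4096\right) - \frac{1369}{9} = 4099 - \frac{1369}{9} = \frac{35522}{9}$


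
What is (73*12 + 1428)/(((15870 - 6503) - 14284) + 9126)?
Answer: 768/1403 ≈ 0.54740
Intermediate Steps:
(73*12 + 1428)/(((15870 - 6503) - 14284) + 9126) = (876 + 1428)/((9367 - 14284) + 9126) = 2304/(-4917 + 9126) = 2304/4209 = 2304*(1/4209) = 768/1403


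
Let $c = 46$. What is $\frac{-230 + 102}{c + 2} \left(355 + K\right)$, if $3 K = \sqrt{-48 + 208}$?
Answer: $- \frac{2840}{3} - \frac{32 \sqrt{10}}{9} \approx -957.91$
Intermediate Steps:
$K = \frac{4 \sqrt{10}}{3}$ ($K = \frac{\sqrt{-48 + 208}}{3} = \frac{\sqrt{160}}{3} = \frac{4 \sqrt{10}}{3} \approx 4.2164$)
$\frac{-230 + 102}{c + 2} \left(355 + K\right) = \frac{-230 + 102}{46 + 2} \left(355 + \frac{4 \sqrt{10}}{3}\right) = - \frac{128}{48} \left(355 + \frac{4 \sqrt{10}}{3}\right) = \left(-128\right) \frac{1}{48} \left(355 + \frac{4 \sqrt{10}}{3}\right) = - \frac{8 \left(355 + \frac{4 \sqrt{10}}{3}\right)}{3} = - \frac{2840}{3} - \frac{32 \sqrt{10}}{9}$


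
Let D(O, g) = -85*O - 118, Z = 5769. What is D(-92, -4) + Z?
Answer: 13471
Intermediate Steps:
D(O, g) = -118 - 85*O
D(-92, -4) + Z = (-118 - 85*(-92)) + 5769 = (-118 + 7820) + 5769 = 7702 + 5769 = 13471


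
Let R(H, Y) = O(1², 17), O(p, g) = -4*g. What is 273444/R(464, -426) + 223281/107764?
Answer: -7363059027/1831988 ≈ -4019.2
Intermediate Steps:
R(H, Y) = -68 (R(H, Y) = -4*17 = -68)
273444/R(464, -426) + 223281/107764 = 273444/(-68) + 223281/107764 = 273444*(-1/68) + 223281*(1/107764) = -68361/17 + 223281/107764 = -7363059027/1831988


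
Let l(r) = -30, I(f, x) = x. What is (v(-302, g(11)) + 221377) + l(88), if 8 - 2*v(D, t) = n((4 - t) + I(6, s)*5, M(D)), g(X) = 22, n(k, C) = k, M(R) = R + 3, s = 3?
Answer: 442705/2 ≈ 2.2135e+5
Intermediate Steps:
M(R) = 3 + R
v(D, t) = -11/2 + t/2 (v(D, t) = 4 - ((4 - t) + 3*5)/2 = 4 - ((4 - t) + 15)/2 = 4 - (19 - t)/2 = 4 + (-19/2 + t/2) = -11/2 + t/2)
(v(-302, g(11)) + 221377) + l(88) = ((-11/2 + (½)*22) + 221377) - 30 = ((-11/2 + 11) + 221377) - 30 = (11/2 + 221377) - 30 = 442765/2 - 30 = 442705/2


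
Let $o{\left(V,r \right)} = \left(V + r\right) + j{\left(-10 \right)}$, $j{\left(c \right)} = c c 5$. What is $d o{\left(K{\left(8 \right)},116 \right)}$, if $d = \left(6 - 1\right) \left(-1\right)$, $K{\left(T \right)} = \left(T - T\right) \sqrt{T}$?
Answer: $-3080$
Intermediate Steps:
$j{\left(c \right)} = 5 c^{2}$ ($j{\left(c \right)} = c^{2} \cdot 5 = 5 c^{2}$)
$K{\left(T \right)} = 0$ ($K{\left(T \right)} = 0 \sqrt{T} = 0$)
$o{\left(V,r \right)} = 500 + V + r$ ($o{\left(V,r \right)} = \left(V + r\right) + 5 \left(-10\right)^{2} = \left(V + r\right) + 5 \cdot 100 = \left(V + r\right) + 500 = 500 + V + r$)
$d = -5$ ($d = 5 \left(-1\right) = -5$)
$d o{\left(K{\left(8 \right)},116 \right)} = - 5 \left(500 + 0 + 116\right) = \left(-5\right) 616 = -3080$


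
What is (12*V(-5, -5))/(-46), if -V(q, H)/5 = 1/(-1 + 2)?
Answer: 30/23 ≈ 1.3043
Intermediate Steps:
V(q, H) = -5 (V(q, H) = -5/(-1 + 2) = -5/1 = -5*1 = -5)
(12*V(-5, -5))/(-46) = (12*(-5))/(-46) = -60*(-1/46) = 30/23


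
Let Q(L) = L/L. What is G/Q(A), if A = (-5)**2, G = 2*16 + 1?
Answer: 33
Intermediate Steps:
G = 33 (G = 32 + 1 = 33)
A = 25
Q(L) = 1
G/Q(A) = 33/1 = 33*1 = 33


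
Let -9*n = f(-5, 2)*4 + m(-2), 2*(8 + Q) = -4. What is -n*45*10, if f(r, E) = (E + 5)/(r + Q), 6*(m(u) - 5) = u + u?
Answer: 370/3 ≈ 123.33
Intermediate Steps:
m(u) = 5 + u/3 (m(u) = 5 + (u + u)/6 = 5 + (2*u)/6 = 5 + u/3)
Q = -10 (Q = -8 + (½)*(-4) = -8 - 2 = -10)
f(r, E) = (5 + E)/(-10 + r) (f(r, E) = (E + 5)/(r - 10) = (5 + E)/(-10 + r))
n = -37/135 (n = -(((5 + 2)/(-10 - 5))*4 + (5 + (⅓)*(-2)))/9 = -((7/(-15))*4 + (5 - ⅔))/9 = -(-1/15*7*4 + 13/3)/9 = -(-7/15*4 + 13/3)/9 = -(-28/15 + 13/3)/9 = -⅑*37/15 = -37/135 ≈ -0.27407)
-n*45*10 = -(-37/135*45)*10 = -(-37)*10/3 = -1*(-370/3) = 370/3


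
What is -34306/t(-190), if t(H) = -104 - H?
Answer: -17153/43 ≈ -398.91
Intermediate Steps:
-34306/t(-190) = -34306/(-104 - 1*(-190)) = -34306/(-104 + 190) = -34306/86 = -34306*1/86 = -17153/43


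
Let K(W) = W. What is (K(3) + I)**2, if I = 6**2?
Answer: 1521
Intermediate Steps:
I = 36
(K(3) + I)**2 = (3 + 36)**2 = 39**2 = 1521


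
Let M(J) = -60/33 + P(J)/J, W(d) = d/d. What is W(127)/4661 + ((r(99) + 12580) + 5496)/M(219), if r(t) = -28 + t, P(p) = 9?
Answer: -67920281674/6651247 ≈ -10212.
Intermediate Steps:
W(d) = 1
M(J) = -20/11 + 9/J (M(J) = -60/33 + 9/J = -60*1/33 + 9/J = -20/11 + 9/J)
W(127)/4661 + ((r(99) + 12580) + 5496)/M(219) = 1/4661 + (((-28 + 99) + 12580) + 5496)/(-20/11 + 9/219) = 1*(1/4661) + ((71 + 12580) + 5496)/(-20/11 + 9*(1/219)) = 1/4661 + (12651 + 5496)/(-20/11 + 3/73) = 1/4661 + 18147/(-1427/803) = 1/4661 + 18147*(-803/1427) = 1/4661 - 14572041/1427 = -67920281674/6651247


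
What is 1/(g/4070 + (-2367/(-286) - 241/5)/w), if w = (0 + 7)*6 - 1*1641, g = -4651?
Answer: -8460309/9456797 ≈ -0.89463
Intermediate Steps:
w = -1599 (w = 7*6 - 1641 = 42 - 1641 = -1599)
1/(g/4070 + (-2367/(-286) - 241/5)/w) = 1/(-4651/4070 + (-2367/(-286) - 241/5)/(-1599)) = 1/(-4651*1/4070 + (-2367*(-1/286) - 241*1/5)*(-1/1599)) = 1/(-4651/4070 + (2367/286 - 241/5)*(-1/1599)) = 1/(-4651/4070 - 57091/1430*(-1/1599)) = 1/(-4651/4070 + 57091/2286570) = 1/(-9456797/8460309) = -8460309/9456797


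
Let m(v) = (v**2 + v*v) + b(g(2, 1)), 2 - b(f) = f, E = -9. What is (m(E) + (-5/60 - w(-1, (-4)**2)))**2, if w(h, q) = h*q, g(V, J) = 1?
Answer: 4609609/144 ≈ 32011.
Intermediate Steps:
b(f) = 2 - f
m(v) = 1 + 2*v**2 (m(v) = (v**2 + v*v) + (2 - 1*1) = (v**2 + v**2) + (2 - 1) = 2*v**2 + 1 = 1 + 2*v**2)
(m(E) + (-5/60 - w(-1, (-4)**2)))**2 = ((1 + 2*(-9)**2) + (-5/60 - (-1)*(-4)**2))**2 = ((1 + 2*81) + (-5*1/60 - (-1)*16))**2 = ((1 + 162) + (-1/12 - 1*(-16)))**2 = (163 + (-1/12 + 16))**2 = (163 + 191/12)**2 = (2147/12)**2 = 4609609/144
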